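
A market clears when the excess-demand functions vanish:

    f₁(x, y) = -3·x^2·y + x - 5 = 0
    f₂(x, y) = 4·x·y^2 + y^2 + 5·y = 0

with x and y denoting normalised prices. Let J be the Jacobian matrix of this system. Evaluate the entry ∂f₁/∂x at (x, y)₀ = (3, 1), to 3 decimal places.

-17.000

∂f₁/∂x = -6·x·y + 1.
At (3, 1) this is -17.000.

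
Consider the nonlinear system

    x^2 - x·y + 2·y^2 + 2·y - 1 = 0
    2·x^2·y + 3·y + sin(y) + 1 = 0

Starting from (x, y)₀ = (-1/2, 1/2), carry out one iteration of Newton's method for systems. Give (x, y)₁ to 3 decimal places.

At (-1/2, 1/2): F = (1.000, 3.22943).
Jacobian J = [[2·x - y, -x + 4·y + 2], [4·x·y, 2·x^2 + cos(y) + 3]].
At the point, J = [[-1.500, 4.500], [-1.000, 4.37758]] (det J = -2.06637).
Solving J·Δ = −F gives Δ = (-4.914, -1.860).
Then the next iterate is (x, y)₁ = (-5.414, -1.360).

(-5.414, -1.360)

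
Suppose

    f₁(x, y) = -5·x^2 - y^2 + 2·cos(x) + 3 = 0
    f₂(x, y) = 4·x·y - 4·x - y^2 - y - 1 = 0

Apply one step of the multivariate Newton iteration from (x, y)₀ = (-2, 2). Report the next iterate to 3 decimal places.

At (-2, 2): F = (-21.83229, -15.000).
Jacobian J = [[-10·x - 2·sin(x), -2·y], [4·y - 4, 4·x - 2·y - 1]].
At the point, J = [[21.81859, -4.000], [4.000, -13.000]] (det J = -267.64173).
Solving J·Δ = −F gives Δ = (0.836, -0.897).
Then the next iterate is (x, y)₁ = (-1.164, 1.103).

(-1.164, 1.103)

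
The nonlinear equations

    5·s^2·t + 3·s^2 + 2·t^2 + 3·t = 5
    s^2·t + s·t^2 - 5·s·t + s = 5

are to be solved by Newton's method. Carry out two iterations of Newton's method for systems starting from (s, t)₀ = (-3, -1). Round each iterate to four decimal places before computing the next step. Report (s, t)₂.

At (-3, -1): F = (-24.0000, -35.0000).
Jacobian J = [[10·s·t + 6·s, 5·s^2 + 4·t + 3], [2·s·t + t^2 - 5·t + 1, s^2 + 2·s·t - 5·s]].
At the point, J = [[12.0000, 44.0000], [13.0000, 30.0000]] (det J = -212.0000).
Solving J·Δ = −F gives Δ = (3.8679, -0.5094).
Then the next iterate is (s, t)₁ = (0.8679, -1.5094).
Round to (0.8679, -1.5094) and repeat: F = (-8.396653, 3.258312), J = [[-7.892683, 0.728652], [8.205272, -6.206266]].
Δ = (-1.1565, -1.0041), so (s, t)₂ = (-0.2886, -2.5135).

(-0.2886, -2.5135)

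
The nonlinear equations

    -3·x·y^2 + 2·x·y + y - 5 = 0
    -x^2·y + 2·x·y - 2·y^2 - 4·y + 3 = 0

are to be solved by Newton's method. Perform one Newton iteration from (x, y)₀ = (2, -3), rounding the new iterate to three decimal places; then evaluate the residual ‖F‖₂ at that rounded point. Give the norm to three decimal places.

At (2, -3): F = (-74.000, -3.000).
Jacobian J = [[-3·y^2 + 2·y, -6·x·y + 2·x + 1], [-2·x·y + 2·y, -x^2 + 2·x - 4·y - 4]].
At the point, J = [[-33.000, 41.000], [6.000, 8.000]] (det J = -510.000).
Solving J·Δ = −F gives Δ = (-0.920, 1.065).
Then the next iterate is (x, y)₁ = (1.080, -1.935).
Re-evaluating at (1.080, -1.935): F = (-23.24589, 1.32893), so ‖F‖₂ = 23.284.

23.284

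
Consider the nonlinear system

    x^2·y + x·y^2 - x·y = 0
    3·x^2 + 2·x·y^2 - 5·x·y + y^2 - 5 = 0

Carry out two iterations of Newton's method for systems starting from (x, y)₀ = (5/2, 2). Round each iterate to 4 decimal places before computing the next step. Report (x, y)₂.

(1.9051, 0.1600)

At (5/2, 2): F = (17.5000, 12.7500).
Jacobian J = [[2·x·y + y^2 - y, x^2 + 2·x·y - x], [6·x + 2·y^2 - 5·y, 4·x·y - 5·x + 2·y]].
At the point, J = [[12.0000, 13.7500], [13.0000, 11.5000]] (det J = -40.7500).
Solving J·Δ = −F gives Δ = (0.6365, -1.8282).
Then the next iterate is (x, y)₁ = (3.1365, 0.1718).
Round to (3.1365, 0.1718) and repeat: F = (1.243829, 22.033308), J = [[0.935417, 7.778834], [18.019030, -13.183497]].
Δ = (-1.2314, -0.0118), so (x, y)₂ = (1.9051, 0.1600).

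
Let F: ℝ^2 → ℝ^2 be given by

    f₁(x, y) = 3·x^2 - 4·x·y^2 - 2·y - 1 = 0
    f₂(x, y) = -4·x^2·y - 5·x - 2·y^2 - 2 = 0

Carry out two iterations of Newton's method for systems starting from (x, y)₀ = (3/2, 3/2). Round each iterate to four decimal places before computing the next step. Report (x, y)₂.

(0.1103, 0.3680)

At (3/2, 3/2): F = (-10.7500, -27.5000).
Jacobian J = [[6·x - 4·y^2, -8·x·y - 2], [-8·x·y - 5, -4·x^2 - 4·y]].
At the point, J = [[0.0000, -20.0000], [-23.0000, -15.0000]] (det J = -460.0000).
Solving J·Δ = −F gives Δ = (-0.8451, -0.5375).
Then the next iterate is (x, y)₁ = (0.6549, 0.9625).
Round to (0.6549, 0.9625) and repeat: F = (-4.065132, -8.778554), J = [[0.223775, -7.042730], [-10.042730, -5.565576]].
Δ = (-0.5446, -0.5945), so (x, y)₂ = (0.1103, 0.3680).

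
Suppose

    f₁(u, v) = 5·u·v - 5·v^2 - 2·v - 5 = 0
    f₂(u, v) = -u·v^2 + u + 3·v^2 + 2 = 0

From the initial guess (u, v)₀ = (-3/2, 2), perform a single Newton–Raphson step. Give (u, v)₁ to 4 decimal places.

(1.1913, 1.4208)

At (-3/2, 2): F = (-44.0000, 18.5000).
Jacobian J = [[5·v, 5·u - 10·v - 2], [-v^2 + 1, -2·u·v + 6·v]].
At the point, J = [[10.0000, -29.5000], [-3.0000, 18.0000]] (det J = 91.5000).
Solving J·Δ = −F gives Δ = (2.6913, -0.5792).
Then the next iterate is (u, v)₁ = (1.1913, 1.4208).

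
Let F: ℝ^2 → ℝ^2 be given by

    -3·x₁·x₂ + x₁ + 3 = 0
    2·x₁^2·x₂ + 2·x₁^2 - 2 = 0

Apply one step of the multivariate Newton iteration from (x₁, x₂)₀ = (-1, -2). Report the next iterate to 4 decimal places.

At (-1, -2): F = (-4.0000, -4.0000).
Jacobian J = [[-3·x₂ + 1, -3·x₁], [4·x₁·x₂ + 4·x₁, 2·x₁^2]].
At the point, J = [[7.0000, 3.0000], [4.0000, 2.0000]] (det J = 2.0000).
Solving J·Δ = −F gives Δ = (-2.0000, 6.0000).
Then the next iterate is (x₁, x₂)₁ = (-3.0000, 4.0000).

(-3.0000, 4.0000)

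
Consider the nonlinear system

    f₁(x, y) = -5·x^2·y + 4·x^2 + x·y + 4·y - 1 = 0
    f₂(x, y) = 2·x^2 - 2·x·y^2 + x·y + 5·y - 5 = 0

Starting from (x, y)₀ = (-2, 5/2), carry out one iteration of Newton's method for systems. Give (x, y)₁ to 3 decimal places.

(-1.901, 1.034)

At (-2, 5/2): F = (-30.000, 35.500).
Jacobian J = [[-10·x·y + 8·x + y, -5·x^2 + x + 4], [4·x - 2·y^2 + y, -4·x·y + x + 5]].
At the point, J = [[36.500, -18.000], [-18.000, 23.000]] (det J = 515.500).
Solving J·Δ = −F gives Δ = (0.099, -1.466).
Then the next iterate is (x, y)₁ = (-1.901, 1.034).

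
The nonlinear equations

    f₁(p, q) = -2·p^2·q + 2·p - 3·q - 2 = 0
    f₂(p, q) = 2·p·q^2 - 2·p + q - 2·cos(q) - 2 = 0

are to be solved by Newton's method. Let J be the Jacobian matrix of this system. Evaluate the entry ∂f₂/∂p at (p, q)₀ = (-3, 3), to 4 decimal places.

∂f₂/∂p = 2·q^2 - 2.
At (-3, 3) this is 16.0000.

16.0000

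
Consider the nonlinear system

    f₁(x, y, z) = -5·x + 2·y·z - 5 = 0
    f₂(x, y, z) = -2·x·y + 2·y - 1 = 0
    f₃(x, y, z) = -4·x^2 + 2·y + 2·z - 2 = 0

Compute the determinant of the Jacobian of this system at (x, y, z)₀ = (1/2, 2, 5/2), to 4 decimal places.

14.0000

J = [[-5, 2·z, 2·y], [-2·y, -2·x + 2, 0], [-8·x, 2, 2]].
At the point, J = [[-5.0000, 5.0000, 4.0000], [-4.0000, 1.0000, 0.0000], [-4.0000, 2.0000, 2.0000]].
det J = 14.0000.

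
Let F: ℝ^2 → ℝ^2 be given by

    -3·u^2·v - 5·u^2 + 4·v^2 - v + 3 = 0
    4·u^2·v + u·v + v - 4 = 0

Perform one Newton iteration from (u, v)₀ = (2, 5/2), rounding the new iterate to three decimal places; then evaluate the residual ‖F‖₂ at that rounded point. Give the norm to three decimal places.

13.942

At (2, 5/2): F = (-24.500, 43.500).
Jacobian J = [[-6·u·v - 10·u, -3·u^2 + 8·v - 1], [8·u·v + v, 4·u^2 + u + 1]].
At the point, J = [[-50.000, 7.000], [42.500, 19.000]] (det J = -1247.500).
Solving J·Δ = −F gives Δ = (-0.617, -0.909).
Then the next iterate is (u, v)₁ = (1.383, 1.591).
Re-evaluating at (1.383, 1.591): F = (-7.15859, 11.96371), so ‖F‖₂ = 13.942.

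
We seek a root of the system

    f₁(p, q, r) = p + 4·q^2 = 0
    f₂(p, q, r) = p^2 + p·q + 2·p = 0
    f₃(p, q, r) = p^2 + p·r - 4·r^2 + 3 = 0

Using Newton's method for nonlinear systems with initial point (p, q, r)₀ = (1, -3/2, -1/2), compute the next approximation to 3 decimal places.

At (1, -3/2, -1/2): F = (10.000, 1.500, 2.500).
Jacobian J = [[1, 8·q, 0], [2·p + q + 2, p, 0], [2·p + r, 0, p - 8·r]].
At the point, J = [[1.000, -12.000, 0.000], [2.500, 1.000, 0.000], [1.500, 0.000, 5.000]] (det J = 155.000).
Solving J·Δ = −F gives Δ = (-0.903, 0.758, -0.229).
Then the next iterate is (p, q, r)₁ = (0.097, -0.742, -0.729).

(0.097, -0.742, -0.729)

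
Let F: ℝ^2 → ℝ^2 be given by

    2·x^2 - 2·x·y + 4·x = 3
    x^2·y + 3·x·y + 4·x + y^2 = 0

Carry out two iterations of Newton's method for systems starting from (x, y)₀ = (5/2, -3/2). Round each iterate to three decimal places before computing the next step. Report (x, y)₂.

At (5/2, -3/2): F = (27.000, -8.375).
Jacobian J = [[4·x - 2·y + 4, -2·x], [2·x·y + 3·y + 4, x^2 + 3·x + 2·y]].
At the point, J = [[17.000, -5.000], [-8.000, 10.750]] (det J = 142.750).
Solving J·Δ = −F gives Δ = (-1.740, -0.516).
Then the next iterate is (x, y)₁ = (0.760, -2.016).
Round to (0.760, -2.016) and repeat: F = (4.25952, 1.34333), J = [[11.072, -1.520], [-5.11232, -1.17440]].
Δ = (-0.143, 1.764), so (x, y)₂ = (0.617, -0.252).

(0.617, -0.252)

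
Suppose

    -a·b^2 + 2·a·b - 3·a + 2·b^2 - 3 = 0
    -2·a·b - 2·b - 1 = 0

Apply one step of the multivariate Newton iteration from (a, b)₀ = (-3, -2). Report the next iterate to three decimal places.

(-1.633, -1.117)

At (-3, -2): F = (38.000, -9.000).
Jacobian J = [[-b^2 + 2·b - 3, -2·a·b + 2·a + 4·b], [-2·b, -2·a - 2]].
At the point, J = [[-11.000, -26.000], [4.000, 4.000]] (det J = 60.000).
Solving J·Δ = −F gives Δ = (1.367, 0.883).
Then the next iterate is (a, b)₁ = (-1.633, -1.117).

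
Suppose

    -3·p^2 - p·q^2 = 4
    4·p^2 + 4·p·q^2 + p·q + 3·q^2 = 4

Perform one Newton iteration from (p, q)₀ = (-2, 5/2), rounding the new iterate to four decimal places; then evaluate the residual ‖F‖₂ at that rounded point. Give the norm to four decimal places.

4.0849

At (-2, 5/2): F = (-3.5000, -24.2500).
Jacobian J = [[-6·p - q^2, -2·p·q], [8·p + 4·q^2 + q, 8·p·q + p + 6·q]].
At the point, J = [[5.7500, 10.0000], [11.5000, -27.0000]] (det J = -270.2500).
Solving J·Δ = −F gives Δ = (1.2470, -0.3670).
Then the next iterate is (p, q)₁ = (-0.7530, 2.1330).
Re-evaluating at (-0.7530, 2.1330): F = (-2.275111, -3.392709), so ‖F‖₂ = 4.0849.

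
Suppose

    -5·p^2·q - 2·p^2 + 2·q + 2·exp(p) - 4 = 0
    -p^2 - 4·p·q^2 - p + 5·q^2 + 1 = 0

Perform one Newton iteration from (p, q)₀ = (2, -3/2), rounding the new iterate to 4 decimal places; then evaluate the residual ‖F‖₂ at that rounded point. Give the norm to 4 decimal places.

At (2, -3/2): F = (29.778112, -11.7500).
Jacobian J = [[-10·p·q - 4·p + 2·exp(p), -5·p^2 + 2], [-2·p - 4·q^2 - 1, -8·p·q + 10·q]].
At the point, J = [[36.778112, -18.0000], [-14.0000, 9.0000]] (det J = 79.003010).
Solving J·Δ = −F gives Δ = (-0.7152, 0.1930).
Then the next iterate is (p, q)₁ = (1.2848, -1.3070).
Re-evaluating at (1.2848, -1.3070): F = (8.099865, -2.173299), so ‖F‖₂ = 8.3864.

8.3864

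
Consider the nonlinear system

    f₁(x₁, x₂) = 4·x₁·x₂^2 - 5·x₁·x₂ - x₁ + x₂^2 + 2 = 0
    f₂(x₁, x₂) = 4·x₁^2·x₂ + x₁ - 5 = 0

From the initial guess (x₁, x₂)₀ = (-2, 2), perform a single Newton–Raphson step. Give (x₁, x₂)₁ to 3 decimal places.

(-1.192, 2.002)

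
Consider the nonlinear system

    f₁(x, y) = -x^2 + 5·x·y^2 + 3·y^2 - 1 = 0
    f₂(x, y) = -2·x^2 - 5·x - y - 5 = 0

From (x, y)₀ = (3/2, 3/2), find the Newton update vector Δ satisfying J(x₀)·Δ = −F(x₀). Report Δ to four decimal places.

At (3/2, 3/2): F = (20.3750, -18.5000).
Jacobian J = [[-2·x + 5·y^2, 10·x·y + 6·y], [-4·x - 5, -1]].
At the point, J = [[8.2500, 31.5000], [-11.0000, -1.0000]] (det J = 338.2500).
Solving J·Δ = −F gives Δ = (-1.6626, -0.2114).

(-1.6626, -0.2114)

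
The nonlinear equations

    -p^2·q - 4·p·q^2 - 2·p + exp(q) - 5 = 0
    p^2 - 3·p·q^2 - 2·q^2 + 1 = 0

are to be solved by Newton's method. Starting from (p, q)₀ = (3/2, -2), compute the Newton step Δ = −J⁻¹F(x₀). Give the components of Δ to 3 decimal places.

(-1.857, 0.232)

At (3/2, -2): F = (-27.36466, -22.750).
Jacobian J = [[-2·p·q - 4·q^2 - 2, -p^2 - 8·p·q + exp(q)], [2·p - 3·q^2, -6·p·q - 4·q]].
At the point, J = [[-12.000, 21.88534], [-9.000, 26.000]] (det J = -115.03198).
Solving J·Δ = −F gives Δ = (-1.857, 0.232).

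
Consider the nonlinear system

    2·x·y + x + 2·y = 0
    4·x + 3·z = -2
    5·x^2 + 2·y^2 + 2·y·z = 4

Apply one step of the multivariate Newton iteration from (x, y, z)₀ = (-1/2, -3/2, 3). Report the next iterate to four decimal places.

(1.2500, 4.0000, -2.3333)

At (-1/2, -3/2, 3): F = (-2.0000, 9.0000, -7.2500).
Jacobian J = [[2·y + 1, 2·x + 2, 0], [4, 0, 3], [10·x, 4·y + 2·z, 2·y]].
At the point, J = [[-2.0000, 1.0000, 0.0000], [4.0000, 0.0000, 3.0000], [-5.0000, 0.0000, -3.0000]] (det J = -3.0000).
Solving J·Δ = −F gives Δ = (1.7500, 5.5000, -5.3333).
Then the next iterate is (x, y, z)₁ = (1.2500, 4.0000, -2.3333).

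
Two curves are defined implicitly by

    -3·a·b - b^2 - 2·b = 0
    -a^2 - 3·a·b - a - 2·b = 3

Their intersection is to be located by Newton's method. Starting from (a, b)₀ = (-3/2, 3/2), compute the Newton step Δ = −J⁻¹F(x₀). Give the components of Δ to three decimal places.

At (-3/2, 3/2): F = (1.500, 0.000).
Jacobian J = [[-3·b, -3·a - 2·b - 2], [-2·a - 3·b - 1, -3·a - 2]].
At the point, J = [[-4.500, -0.500], [-2.500, 2.500]] (det J = -12.500).
Solving J·Δ = −F gives Δ = (0.300, 0.300).

(0.300, 0.300)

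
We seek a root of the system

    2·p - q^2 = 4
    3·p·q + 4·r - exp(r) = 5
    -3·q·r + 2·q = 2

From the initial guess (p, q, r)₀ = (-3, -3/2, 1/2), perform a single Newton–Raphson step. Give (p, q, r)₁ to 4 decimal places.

At (-3, -3/2, 1/2): F = (-12.2500, 8.851279, -2.7500).
Jacobian J = [[2, -2·q, 0], [3·q, 3·p, -exp(r) + 4], [0, -3·r + 2, -3·q]].
At the point, J = [[2.0000, 3.0000, 0.0000], [-4.5000, -9.0000, 2.351279], [0.0000, 0.5000, 4.5000]] (det J = -22.601279).
Solving J·Δ = −F gives Δ = (16.4432, -6.8788, 1.3754).
Then the next iterate is (p, q, r)₁ = (13.4432, -8.3788, 1.8754).

(13.4432, -8.3788, 1.8754)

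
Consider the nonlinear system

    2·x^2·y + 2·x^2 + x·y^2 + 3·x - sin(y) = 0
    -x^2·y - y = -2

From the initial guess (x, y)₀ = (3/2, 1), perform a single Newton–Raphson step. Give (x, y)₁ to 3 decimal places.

At (3/2, 1): F = (14.15853, -1.250).
Jacobian J = [[4·x·y + 4·x + y^2 + 3, 2·x^2 + 2·x·y - cos(y)], [-2·x·y, -x^2 - 1]].
At the point, J = [[16.000, 6.95970], [-3.000, -3.250]] (det J = -31.12091).
Solving J·Δ = −F gives Δ = (-1.199, 0.722).
Then the next iterate is (x, y)₁ = (0.301, 1.722).

(0.301, 1.722)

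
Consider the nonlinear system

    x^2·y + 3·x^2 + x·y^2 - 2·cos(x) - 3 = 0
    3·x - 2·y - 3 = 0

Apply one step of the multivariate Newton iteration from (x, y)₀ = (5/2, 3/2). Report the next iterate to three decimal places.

At (5/2, 3/2): F = (32.35229, 1.500).
Jacobian J = [[2·x·y + 6·x + y^2 + 2·sin(x), x^2 + 2·x·y], [3, -2]].
At the point, J = [[25.94694, 13.750], [3.000, -2.000]] (det J = -93.14389).
Solving J·Δ = −F gives Δ = (-0.916, -0.624).
Then the next iterate is (x, y)₁ = (1.584, 0.876).

(1.584, 0.876)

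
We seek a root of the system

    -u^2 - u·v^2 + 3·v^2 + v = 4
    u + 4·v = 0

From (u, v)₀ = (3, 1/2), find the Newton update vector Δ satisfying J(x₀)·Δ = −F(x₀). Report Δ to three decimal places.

(-2.115, -0.721)

At (3, 1/2): F = (-12.500, 5.000).
Jacobian J = [[-2·u - v^2, -2·u·v + 6·v + 1], [1, 4]].
At the point, J = [[-6.250, 1.000], [1.000, 4.000]] (det J = -26.000).
Solving J·Δ = −F gives Δ = (-2.115, -0.721).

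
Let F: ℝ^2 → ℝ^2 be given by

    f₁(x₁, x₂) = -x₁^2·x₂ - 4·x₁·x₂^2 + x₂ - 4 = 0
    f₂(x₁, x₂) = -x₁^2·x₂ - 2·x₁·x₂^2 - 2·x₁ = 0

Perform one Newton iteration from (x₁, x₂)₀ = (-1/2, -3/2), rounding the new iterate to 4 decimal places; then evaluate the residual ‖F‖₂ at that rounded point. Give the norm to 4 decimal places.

440.0512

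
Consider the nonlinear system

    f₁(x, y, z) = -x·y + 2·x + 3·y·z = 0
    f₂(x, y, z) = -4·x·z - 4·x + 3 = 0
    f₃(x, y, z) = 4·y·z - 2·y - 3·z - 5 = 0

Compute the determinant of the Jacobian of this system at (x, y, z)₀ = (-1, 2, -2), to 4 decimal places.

-140.0000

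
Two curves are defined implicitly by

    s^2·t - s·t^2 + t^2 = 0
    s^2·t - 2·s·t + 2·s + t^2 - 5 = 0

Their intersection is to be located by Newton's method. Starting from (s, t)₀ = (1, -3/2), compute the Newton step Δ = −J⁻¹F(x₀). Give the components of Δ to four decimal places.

(-0.2763, 0.0493)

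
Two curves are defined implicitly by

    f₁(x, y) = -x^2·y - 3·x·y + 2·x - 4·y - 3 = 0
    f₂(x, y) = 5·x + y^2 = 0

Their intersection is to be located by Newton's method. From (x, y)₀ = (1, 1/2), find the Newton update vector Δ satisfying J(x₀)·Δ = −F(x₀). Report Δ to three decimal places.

At (1, 1/2): F = (-5.000, 5.250).
Jacobian J = [[-2·x·y - 3·y + 2, -x^2 - 3·x - 4], [5, 2·y]].
At the point, J = [[-0.500, -8.000], [5.000, 1.000]] (det J = 39.500).
Solving J·Δ = −F gives Δ = (-0.937, -0.566).

(-0.937, -0.566)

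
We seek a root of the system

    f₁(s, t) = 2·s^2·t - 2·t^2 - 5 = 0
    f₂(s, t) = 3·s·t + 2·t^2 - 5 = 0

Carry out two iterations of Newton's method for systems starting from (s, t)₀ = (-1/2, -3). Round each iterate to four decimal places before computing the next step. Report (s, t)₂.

At (-1/2, -3): F = (-24.5000, 17.5000).
Jacobian J = [[4·s·t, 2·s^2 - 4·t], [3·t, 3·s + 4·t]].
At the point, J = [[6.0000, 12.5000], [-9.0000, -13.5000]] (det J = 31.5000).
Solving J·Δ = −F gives Δ = (-3.5556, 3.6667).
Then the next iterate is (s, t)₁ = (-4.0556, 0.6667).
Round to (-4.0556, 0.6667) and repeat: F = (16.042641, -12.222628), J = [[-10.815474, 30.228983], [2.0001, -9.5000]].
Δ = (-5.1334, -2.3674), so (s, t)₂ = (-9.1890, -1.7007).

(-9.1890, -1.7007)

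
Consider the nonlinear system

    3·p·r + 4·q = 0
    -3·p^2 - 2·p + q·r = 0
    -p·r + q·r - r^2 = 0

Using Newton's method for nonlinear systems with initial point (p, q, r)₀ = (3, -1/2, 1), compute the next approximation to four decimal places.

(1.3590, -0.0385, 0.5641)

At (3, -1/2, 1): F = (7.0000, -33.5000, -4.5000).
Jacobian J = [[3·r, 4, 3·p], [-6·p - 2, r, q], [-r, r, -p + q - 2·r]].
At the point, J = [[3.0000, 4.0000, 9.0000], [-20.0000, 1.0000, -0.5000], [-1.0000, 1.0000, -5.5000]] (det J = -624.0000).
Solving J·Δ = −F gives Δ = (-1.6410, 0.4615, -0.4359).
Then the next iterate is (p, q, r)₁ = (1.3590, -0.0385, 0.5641).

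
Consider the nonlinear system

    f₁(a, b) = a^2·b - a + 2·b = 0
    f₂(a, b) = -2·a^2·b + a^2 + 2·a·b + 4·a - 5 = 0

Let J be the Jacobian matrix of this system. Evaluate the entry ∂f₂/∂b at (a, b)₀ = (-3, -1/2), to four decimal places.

-24.0000

∂f₂/∂b = -2·a^2 + 2·a.
At (-3, -1/2) this is -24.0000.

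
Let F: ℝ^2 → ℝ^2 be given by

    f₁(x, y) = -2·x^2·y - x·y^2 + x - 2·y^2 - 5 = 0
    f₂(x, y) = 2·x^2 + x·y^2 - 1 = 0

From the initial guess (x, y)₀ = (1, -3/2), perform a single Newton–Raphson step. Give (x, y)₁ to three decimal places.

(1.009, -0.399)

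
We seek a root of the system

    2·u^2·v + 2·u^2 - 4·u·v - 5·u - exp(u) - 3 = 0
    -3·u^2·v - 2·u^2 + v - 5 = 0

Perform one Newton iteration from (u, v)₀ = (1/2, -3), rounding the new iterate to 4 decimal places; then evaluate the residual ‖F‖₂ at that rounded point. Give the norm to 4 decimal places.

9.9833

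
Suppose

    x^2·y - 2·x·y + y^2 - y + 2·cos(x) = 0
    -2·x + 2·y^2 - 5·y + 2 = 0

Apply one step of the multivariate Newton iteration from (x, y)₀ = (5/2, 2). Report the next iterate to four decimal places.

(1.1930, 2.7953)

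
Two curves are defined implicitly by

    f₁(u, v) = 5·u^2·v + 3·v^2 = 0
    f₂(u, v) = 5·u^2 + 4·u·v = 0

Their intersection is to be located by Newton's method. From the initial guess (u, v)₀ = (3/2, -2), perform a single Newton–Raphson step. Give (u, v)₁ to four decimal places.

(1.1363, -1.4506)

At (3/2, -2): F = (-10.5000, -0.7500).
Jacobian J = [[10·u·v, 5·u^2 + 6·v], [10·u + 4·v, 4·u]].
At the point, J = [[-30.0000, -0.7500], [7.0000, 6.0000]] (det J = -174.7500).
Solving J·Δ = −F gives Δ = (-0.3637, 0.5494).
Then the next iterate is (u, v)₁ = (1.1363, -1.4506).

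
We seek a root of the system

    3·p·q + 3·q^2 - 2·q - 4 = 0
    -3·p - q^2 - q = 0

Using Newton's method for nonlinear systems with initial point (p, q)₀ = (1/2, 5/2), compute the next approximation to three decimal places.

(45.583, -21.750)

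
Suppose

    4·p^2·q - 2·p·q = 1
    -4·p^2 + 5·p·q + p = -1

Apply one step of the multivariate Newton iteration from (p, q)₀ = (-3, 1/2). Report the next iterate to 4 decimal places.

(-1.3219, 0.5432)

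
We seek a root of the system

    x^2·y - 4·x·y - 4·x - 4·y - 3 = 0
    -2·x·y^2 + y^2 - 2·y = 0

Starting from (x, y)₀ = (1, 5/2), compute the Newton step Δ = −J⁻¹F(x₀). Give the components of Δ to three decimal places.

(3.786, -8.367)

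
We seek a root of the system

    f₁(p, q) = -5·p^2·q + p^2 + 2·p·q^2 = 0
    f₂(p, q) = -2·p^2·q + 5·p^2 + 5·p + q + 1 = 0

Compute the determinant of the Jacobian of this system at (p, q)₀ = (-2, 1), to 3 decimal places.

J = [[-10·p·q + 2·p + 2·q^2, -5·p^2 + 4·p·q], [-4·p·q + 10·p + 5, -2·p^2 + 1]].
At the point, J = [[18.000, -28.000], [-7.000, -7.000]].
det J = -322.000.

-322.000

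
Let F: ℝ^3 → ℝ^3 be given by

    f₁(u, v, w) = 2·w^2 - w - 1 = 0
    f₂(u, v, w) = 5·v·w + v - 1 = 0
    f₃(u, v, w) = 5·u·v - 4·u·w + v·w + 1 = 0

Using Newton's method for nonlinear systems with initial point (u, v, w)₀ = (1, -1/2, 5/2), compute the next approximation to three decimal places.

At (1, -1/2, 5/2): F = (9.000, -7.750, -12.750).
Jacobian J = [[0, 0, 4·w - 1], [0, 5·w + 1, 5·v], [5·v - 4·w, 5·u + w, -4·u + v]].
At the point, J = [[0.000, 0.000, 9.000], [0.000, 13.500, -2.500], [-12.500, 7.500, -4.500]] (det J = 1518.750).
Solving J·Δ = −F gives Δ = (-0.427, 0.389, -1.000).
Then the next iterate is (u, v, w)₁ = (0.573, -0.111, 1.500).

(0.573, -0.111, 1.500)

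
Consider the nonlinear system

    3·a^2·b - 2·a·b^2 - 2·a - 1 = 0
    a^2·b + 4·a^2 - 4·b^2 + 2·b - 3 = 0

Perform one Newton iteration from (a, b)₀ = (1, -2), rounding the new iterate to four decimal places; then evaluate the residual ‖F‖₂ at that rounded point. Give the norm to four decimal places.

7.7819

At (1, -2): F = (-17.0000, -21.0000).
Jacobian J = [[6·a·b - 2·b^2 - 2, 3·a^2 - 4·a·b], [2·a·b + 8·a, a^2 - 8·b + 2]].
At the point, J = [[-22.0000, 11.0000], [4.0000, 19.0000]] (det J = -462.0000).
Solving J·Δ = −F gives Δ = (-0.1991, 1.1472).
Then the next iterate is (a, b)₁ = (0.8009, -0.8528).
Re-evaluating at (0.8009, -0.8528): F = (-5.407800, -5.595929), so ‖F‖₂ = 7.7819.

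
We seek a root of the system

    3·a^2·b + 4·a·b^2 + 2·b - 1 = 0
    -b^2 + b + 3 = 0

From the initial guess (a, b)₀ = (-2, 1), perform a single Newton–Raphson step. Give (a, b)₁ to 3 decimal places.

At (-2, 1): F = (5.000, 3.000).
Jacobian J = [[6·a·b + 4·b^2, 3·a^2 + 8·a·b + 2], [0, -2·b + 1]].
At the point, J = [[-8.000, -2.000], [0.000, -1.000]] (det J = 8.000).
Solving J·Δ = −F gives Δ = (-0.125, 3.000).
Then the next iterate is (a, b)₁ = (-2.125, 4.000).

(-2.125, 4.000)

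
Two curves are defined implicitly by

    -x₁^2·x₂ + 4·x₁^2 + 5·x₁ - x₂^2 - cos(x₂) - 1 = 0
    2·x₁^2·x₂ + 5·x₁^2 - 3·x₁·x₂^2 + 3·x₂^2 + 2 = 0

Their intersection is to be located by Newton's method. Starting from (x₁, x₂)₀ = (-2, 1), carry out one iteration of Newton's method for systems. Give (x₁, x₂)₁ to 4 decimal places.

At (-2, 1): F = (-0.540302, 39.0000).
Jacobian J = [[-2·x₁·x₂ + 8·x₁ + 5, -x₁^2 - 2·x₂ + sin(x₂)], [4·x₁·x₂ + 10·x₁ - 3·x₂^2, 2·x₁^2 - 6·x₁·x₂ + 6·x₂]].
At the point, J = [[-7.0000, -5.158529], [-31.0000, 26.0000]] (det J = -341.914399).
Solving J·Δ = −F gives Δ = (0.5473, -0.8474).
Then the next iterate is (x₁, x₂)₁ = (-1.4527, 0.1526).

(-1.4527, 0.1526)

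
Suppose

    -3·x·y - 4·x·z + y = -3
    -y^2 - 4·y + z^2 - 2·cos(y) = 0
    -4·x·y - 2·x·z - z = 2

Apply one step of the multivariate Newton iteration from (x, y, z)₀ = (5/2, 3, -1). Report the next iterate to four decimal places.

(1.2076, 0.8602, 0.3871)

At (5/2, 3, -1): F = (-6.5000, -18.020015, -26.0000).
Jacobian J = [[-3·y - 4·z, -3·x + 1, -4·x], [0, -2·y + 2·sin(y) - 4, 2·z], [-4·y - 2·z, -4·x, -2·x - 1]].
At the point, J = [[-5.0000, -6.5000, -10.0000], [0.0000, -9.717760, -2.0000], [-10.0000, -10.0000, -6.0000]] (det J = 650.243199).
Solving J·Δ = −F gives Δ = (-1.2924, -2.1398, 1.3871).
Then the next iterate is (x, y, z)₁ = (1.2076, 0.8602, 0.3871).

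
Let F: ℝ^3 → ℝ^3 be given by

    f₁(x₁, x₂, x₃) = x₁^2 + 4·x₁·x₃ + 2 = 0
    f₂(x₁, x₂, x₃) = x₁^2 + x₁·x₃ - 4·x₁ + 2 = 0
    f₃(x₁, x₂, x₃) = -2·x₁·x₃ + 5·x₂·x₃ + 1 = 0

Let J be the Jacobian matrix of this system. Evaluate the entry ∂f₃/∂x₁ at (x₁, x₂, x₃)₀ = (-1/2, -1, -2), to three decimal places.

4.000

∂f₃/∂x₁ = -2·x₃.
At (-1/2, -1, -2) this is 4.000.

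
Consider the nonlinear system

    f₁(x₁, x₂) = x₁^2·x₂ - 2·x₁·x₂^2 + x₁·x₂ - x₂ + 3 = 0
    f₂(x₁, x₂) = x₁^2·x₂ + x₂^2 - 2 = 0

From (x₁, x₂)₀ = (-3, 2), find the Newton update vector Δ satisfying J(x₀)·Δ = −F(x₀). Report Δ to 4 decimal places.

(0.8684, -0.7368)

At (-3, 2): F = (37.0000, 20.0000).
Jacobian J = [[2·x₁·x₂ - 2·x₂^2 + x₂, x₁^2 - 4·x₁·x₂ + x₁ - 1], [2·x₁·x₂, x₁^2 + 2·x₂]].
At the point, J = [[-18.0000, 29.0000], [-12.0000, 13.0000]] (det J = 114.0000).
Solving J·Δ = −F gives Δ = (0.8684, -0.7368).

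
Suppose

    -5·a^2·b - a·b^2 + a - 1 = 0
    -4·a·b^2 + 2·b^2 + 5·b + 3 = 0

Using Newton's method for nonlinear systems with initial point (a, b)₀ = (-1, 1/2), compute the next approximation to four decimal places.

At (-1, 1/2): F = (-4.2500, 7.0000).
Jacobian J = [[-10·a·b - b^2 + 1, -5·a^2 - 2·a·b], [-4·b^2, -8·a·b + 4·b + 5]].
At the point, J = [[5.7500, -4.0000], [-1.0000, 11.0000]] (det J = 59.2500).
Solving J·Δ = −F gives Δ = (0.3165, -0.6076).
Then the next iterate is (a, b)₁ = (-0.6835, -0.1076).

(-0.6835, -0.1076)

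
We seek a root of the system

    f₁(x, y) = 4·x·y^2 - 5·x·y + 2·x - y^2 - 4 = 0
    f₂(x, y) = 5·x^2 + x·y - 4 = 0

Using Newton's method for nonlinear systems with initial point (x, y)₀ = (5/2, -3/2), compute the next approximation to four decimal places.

(1.4448, -0.9815)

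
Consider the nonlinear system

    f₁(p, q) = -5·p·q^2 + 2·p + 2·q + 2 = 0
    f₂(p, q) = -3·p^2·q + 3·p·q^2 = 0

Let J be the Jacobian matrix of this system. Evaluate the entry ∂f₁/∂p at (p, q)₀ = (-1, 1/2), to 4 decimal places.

∂f₁/∂p = -5·q^2 + 2.
At (-1, 1/2) this is 0.7500.

0.7500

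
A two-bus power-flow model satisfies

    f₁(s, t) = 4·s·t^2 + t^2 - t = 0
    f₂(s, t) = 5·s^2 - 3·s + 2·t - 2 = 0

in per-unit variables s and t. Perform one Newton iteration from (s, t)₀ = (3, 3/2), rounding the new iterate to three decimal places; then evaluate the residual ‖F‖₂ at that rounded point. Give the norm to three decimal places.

At (3, 3/2): F = (27.750, 37.000).
Jacobian J = [[4·t^2, 8·s·t + 2·t - 1], [10·s - 3, 2]].
At the point, J = [[9.000, 38.000], [27.000, 2.000]] (det J = -1008.000).
Solving J·Δ = −F gives Δ = (-1.340, -0.413).
Then the next iterate is (s, t)₁ = (1.660, 1.087).
Re-evaluating at (1.660, 1.087): F = (7.94019, 8.972), so ‖F‖₂ = 11.981.

11.981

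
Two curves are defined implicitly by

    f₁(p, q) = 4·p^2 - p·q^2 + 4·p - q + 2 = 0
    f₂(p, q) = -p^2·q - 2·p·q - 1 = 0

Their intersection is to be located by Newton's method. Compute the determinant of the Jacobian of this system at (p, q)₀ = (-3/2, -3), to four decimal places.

J = [[8·p - q^2 + 4, -2·p·q - 1], [-2·p·q - 2·q, -p^2 - 2·p]].
At the point, J = [[-17.0000, -10.0000], [-3.0000, 0.7500]].
det J = -42.7500.

-42.7500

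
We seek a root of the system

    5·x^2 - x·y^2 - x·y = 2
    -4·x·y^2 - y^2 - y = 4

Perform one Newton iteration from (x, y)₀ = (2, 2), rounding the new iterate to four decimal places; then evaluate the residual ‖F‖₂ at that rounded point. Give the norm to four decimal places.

13.7473

At (2, 2): F = (6.0000, -42.0000).
Jacobian J = [[10·x - y^2 - y, -2·x·y - x], [-4·y^2, -8·x·y - 2·y - 1]].
At the point, J = [[14.0000, -10.0000], [-16.0000, -37.0000]] (det J = -678.0000).
Solving J·Δ = −F gives Δ = (-0.9469, -0.7257).
Then the next iterate is (x, y)₁ = (1.0531, 1.2743).
Re-evaluating at (1.0531, 1.2743): F = (0.493066, -13.738406), so ‖F‖₂ = 13.7473.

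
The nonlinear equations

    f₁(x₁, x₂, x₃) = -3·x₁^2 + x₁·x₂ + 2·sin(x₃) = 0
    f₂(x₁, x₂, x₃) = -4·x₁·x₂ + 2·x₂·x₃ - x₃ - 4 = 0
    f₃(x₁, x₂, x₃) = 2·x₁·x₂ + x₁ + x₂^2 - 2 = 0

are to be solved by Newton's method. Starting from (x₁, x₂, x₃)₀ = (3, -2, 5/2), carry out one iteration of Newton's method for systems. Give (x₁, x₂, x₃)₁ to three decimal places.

(1.921, -0.118, -0.361)

At (3, -2, 5/2): F = (-31.80306, 7.500, -7.000).
Jacobian J = [[-6·x₁ + x₂, x₁, 2·cos(x₃)], [-4·x₂, -4·x₁ + 2·x₃, 2·x₂ - 1], [2·x₂ + 1, 2·x₁ + 2·x₂, 0]].
At the point, J = [[-20.000, 3.000, -1.60229], [8.000, -7.000, -5.000], [-3.000, 2.000, 0.000]] (det J = -146.98856).
Solving J·Δ = −F gives Δ = (-1.079, 1.882, -2.861).
Then the next iterate is (x₁, x₂, x₃)₁ = (1.921, -0.118, -0.361).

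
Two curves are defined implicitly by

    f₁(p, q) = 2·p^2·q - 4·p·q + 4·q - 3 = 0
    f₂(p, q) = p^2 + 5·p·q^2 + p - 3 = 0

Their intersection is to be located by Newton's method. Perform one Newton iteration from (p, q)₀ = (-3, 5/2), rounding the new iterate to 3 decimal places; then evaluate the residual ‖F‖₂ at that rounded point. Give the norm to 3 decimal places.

36.202

At (-3, 5/2): F = (82.000, -90.750).
Jacobian J = [[4·p·q - 4·q, 2·p^2 - 4·p + 4], [2·p + 5·q^2 + 1, 10·p·q]].
At the point, J = [[-40.000, 34.000], [26.250, -75.000]] (det J = 2107.500).
Solving J·Δ = −F gives Δ = (1.454, -0.701).
Then the next iterate is (p, q)₁ = (-1.546, 1.799).
Re-evaluating at (-1.546, 1.799): F = (23.92065, -27.17326), so ‖F‖₂ = 36.202.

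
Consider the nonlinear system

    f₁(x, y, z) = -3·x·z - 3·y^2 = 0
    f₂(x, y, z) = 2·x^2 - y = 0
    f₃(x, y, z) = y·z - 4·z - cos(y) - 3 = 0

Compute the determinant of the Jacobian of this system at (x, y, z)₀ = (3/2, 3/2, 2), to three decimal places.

J = [[-3·z, -6·y, -3·x], [4·x, -1, 0], [0, z + sin(y), y - 4]].
At the point, J = [[-6.000, -9.000, -4.500], [6.000, -1.000, 0.000], [0.000, 2.99749, -2.500]].
det J = -230.932.

-230.932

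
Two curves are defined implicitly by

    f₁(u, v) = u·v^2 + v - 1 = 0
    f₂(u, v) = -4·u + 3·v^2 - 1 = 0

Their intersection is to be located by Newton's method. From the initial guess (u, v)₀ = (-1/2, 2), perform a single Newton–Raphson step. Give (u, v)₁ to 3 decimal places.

(-0.523, 0.909)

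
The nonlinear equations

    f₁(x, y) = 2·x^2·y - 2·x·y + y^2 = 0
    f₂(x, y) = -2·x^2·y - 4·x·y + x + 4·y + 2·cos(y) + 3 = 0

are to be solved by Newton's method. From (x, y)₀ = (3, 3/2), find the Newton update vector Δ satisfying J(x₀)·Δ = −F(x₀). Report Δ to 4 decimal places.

At (3, 3/2): F = (20.2500, -32.858526).
Jacobian J = [[4·x·y - 2·y, 2·x^2 - 2·x + 2·y], [-4·x·y - 4·y + 1, -2·x^2 - 4·x - 2·sin(y) + 4]].
At the point, J = [[15.0000, 15.0000], [-23.0000, -27.994990]] (det J = -74.924850).
Solving J·Δ = −F gives Δ = (-0.9879, -0.3621).

(-0.9879, -0.3621)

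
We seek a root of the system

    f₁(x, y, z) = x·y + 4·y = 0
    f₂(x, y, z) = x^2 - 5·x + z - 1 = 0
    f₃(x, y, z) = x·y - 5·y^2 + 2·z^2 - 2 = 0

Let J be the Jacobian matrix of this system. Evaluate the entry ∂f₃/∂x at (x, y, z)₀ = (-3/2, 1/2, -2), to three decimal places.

0.500

∂f₃/∂x = y.
At (-3/2, 1/2, -2) this is 0.500.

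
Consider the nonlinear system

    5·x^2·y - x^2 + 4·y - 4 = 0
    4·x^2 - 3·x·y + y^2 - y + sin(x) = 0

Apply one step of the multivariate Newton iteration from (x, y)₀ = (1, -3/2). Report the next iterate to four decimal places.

At (1, -3/2): F = (-18.5000, 13.091471).
Jacobian J = [[10·x·y - 2·x, 5·x^2 + 4], [8·x - 3·y + cos(x), -3·x + 2·y - 1]].
At the point, J = [[-17.0000, 9.0000], [13.040302, -7.0000]] (det J = 1.637279).
Solving J·Δ = −F gives Δ = (-7.1318, -11.4156).
Then the next iterate is (x, y)₁ = (-6.1318, -12.9156).

(-6.1318, -12.9156)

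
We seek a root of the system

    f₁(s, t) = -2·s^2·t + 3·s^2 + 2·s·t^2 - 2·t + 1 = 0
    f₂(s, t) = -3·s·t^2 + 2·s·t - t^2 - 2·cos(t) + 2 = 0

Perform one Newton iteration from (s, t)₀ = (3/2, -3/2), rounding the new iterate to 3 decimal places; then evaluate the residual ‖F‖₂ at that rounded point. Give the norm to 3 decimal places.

8.505

At (3/2, -3/2): F = (24.250, -15.01647).
Jacobian J = [[-4·s·t + 6·s + 2·t^2, -2·s^2 + 4·s·t - 2], [-3·t^2 + 2·t, -6·s·t + 2·s - 2·t + 2·sin(t)]].
At the point, J = [[22.500, -15.500], [-9.750, 17.50501]] (det J = 242.73773).
Solving J·Δ = −F gives Δ = (-0.790, 0.418).
Then the next iterate is (s, t)₁ = (0.710, -1.082).
Re-evaluating at (0.710, -1.082): F = (7.42960, -4.13993), so ‖F‖₂ = 8.505.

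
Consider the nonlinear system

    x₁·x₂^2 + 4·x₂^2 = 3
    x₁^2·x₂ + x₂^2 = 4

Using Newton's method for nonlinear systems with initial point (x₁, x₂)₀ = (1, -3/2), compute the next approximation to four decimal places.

At (1, -3/2): F = (8.2500, -3.2500).
Jacobian J = [[x₂^2, 2·x₁·x₂ + 8·x₂], [2·x₁·x₂, x₁^2 + 2·x₂]].
At the point, J = [[2.2500, -15.0000], [-3.0000, -2.0000]] (det J = -49.5000).
Solving J·Δ = −F gives Δ = (-1.3182, 0.3523).
Then the next iterate is (x₁, x₂)₁ = (-0.3182, -1.1477).

(-0.3182, -1.1477)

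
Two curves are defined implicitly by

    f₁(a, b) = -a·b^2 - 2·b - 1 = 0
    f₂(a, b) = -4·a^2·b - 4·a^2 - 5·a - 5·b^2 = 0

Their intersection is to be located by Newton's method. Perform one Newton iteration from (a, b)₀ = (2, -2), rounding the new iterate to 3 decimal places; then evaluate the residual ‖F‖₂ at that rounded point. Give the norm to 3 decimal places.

At (2, -2): F = (-5.000, -14.000).
Jacobian J = [[-b^2, -2·a·b - 2], [-8·a·b - 8·a - 5, -4·a^2 - 10·b]].
At the point, J = [[-4.000, 6.000], [11.000, 4.000]] (det J = -82.000).
Solving J·Δ = −F gives Δ = (0.780, 1.354).
Then the next iterate is (a, b)₁ = (2.780, -0.646).
Re-evaluating at (2.780, -0.646): F = (-0.86814, -26.92999), so ‖F‖₂ = 26.944.

26.944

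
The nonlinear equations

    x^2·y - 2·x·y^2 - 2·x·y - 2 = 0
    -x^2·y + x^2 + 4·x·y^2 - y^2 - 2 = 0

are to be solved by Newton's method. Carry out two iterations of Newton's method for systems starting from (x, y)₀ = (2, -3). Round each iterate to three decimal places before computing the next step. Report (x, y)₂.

At (2, -3): F = (-38.000, 77.000).
Jacobian J = [[2·x·y - 2·y^2 - 2·y, x^2 - 4·x·y - 2·x], [-2·x·y + 2·x + 4·y^2, -x^2 + 8·x·y - 2·y]].
At the point, J = [[-24.000, 24.000], [52.000, -46.000]] (det J = -144.000).
Solving J·Δ = −F gives Δ = (-0.694, 0.889).
Then the next iterate is (x, y)₁ = (1.306, -2.111).
Round to (1.306, -2.111) and repeat: F = (-11.72658, 22.12973), J = [[-10.20457, 10.12150], [25.95122, -19.53936]].
Δ = (0.081, 1.241), so (x, y)₂ = (1.387, -0.870).

(1.387, -0.870)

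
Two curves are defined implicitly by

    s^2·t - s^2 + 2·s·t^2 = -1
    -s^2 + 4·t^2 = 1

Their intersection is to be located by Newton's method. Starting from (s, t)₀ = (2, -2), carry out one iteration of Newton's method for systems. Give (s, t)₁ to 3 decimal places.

(-1.250, -0.500)

At (2, -2): F = (5.000, 11.000).
Jacobian J = [[2·s·t - 2·s + 2·t^2, s^2 + 4·s·t], [-2·s, 8·t]].
At the point, J = [[-4.000, -12.000], [-4.000, -16.000]] (det J = 16.000).
Solving J·Δ = −F gives Δ = (-3.250, 1.500).
Then the next iterate is (s, t)₁ = (-1.250, -0.500).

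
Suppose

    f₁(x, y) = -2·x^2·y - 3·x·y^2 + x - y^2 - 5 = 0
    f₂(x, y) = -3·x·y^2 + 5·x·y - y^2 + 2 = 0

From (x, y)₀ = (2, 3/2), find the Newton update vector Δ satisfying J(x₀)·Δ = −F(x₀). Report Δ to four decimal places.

At (2, 3/2): F = (-30.7500, 1.2500).
Jacobian J = [[-4·x·y - 3·y^2 + 1, -2·x^2 - 6·x·y - 2·y], [-3·y^2 + 5·y, -6·x·y + 5·x - 2·y]].
At the point, J = [[-17.7500, -29.0000], [0.7500, -11.0000]] (det J = 217.0000).
Solving J·Δ = −F gives Δ = (-1.7258, -0.0040).

(-1.7258, -0.0040)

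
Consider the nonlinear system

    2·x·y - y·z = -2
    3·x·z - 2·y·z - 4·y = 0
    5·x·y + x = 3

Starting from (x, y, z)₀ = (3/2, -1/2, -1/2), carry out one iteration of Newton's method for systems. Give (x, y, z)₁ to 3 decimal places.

(28.625, 5.625, 10.375)

At (3/2, -1/2, -1/2): F = (0.250, -0.750, -5.250).
Jacobian J = [[2·y, 2·x - z, -y], [3·z, -2·z - 4, 3·x - 2·y], [5·y + 1, 5·x, 0]].
At the point, J = [[-1.000, 3.500, 0.500], [-1.500, -3.000, 5.500], [-1.500, 7.500, 0.000]] (det J = 4.500).
Solving J·Δ = −F gives Δ = (27.125, 6.125, 10.875).
Then the next iterate is (x, y, z)₁ = (28.625, 5.625, 10.375).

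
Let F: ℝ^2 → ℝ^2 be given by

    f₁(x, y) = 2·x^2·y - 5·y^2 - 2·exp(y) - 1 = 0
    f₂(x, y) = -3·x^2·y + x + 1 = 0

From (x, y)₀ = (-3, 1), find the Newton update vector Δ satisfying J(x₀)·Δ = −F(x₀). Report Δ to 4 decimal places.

At (-3, 1): F = (6.563436, -29.0000).
Jacobian J = [[4·x·y, 2·x^2 - 10·y - 2·exp(y)], [-6·x·y + 1, -3·x^2]].
At the point, J = [[-12.0000, 2.563436], [19.0000, -27.0000]] (det J = 275.294709).
Solving J·Δ = −F gives Δ = (0.3737, -0.8111).

(0.3737, -0.8111)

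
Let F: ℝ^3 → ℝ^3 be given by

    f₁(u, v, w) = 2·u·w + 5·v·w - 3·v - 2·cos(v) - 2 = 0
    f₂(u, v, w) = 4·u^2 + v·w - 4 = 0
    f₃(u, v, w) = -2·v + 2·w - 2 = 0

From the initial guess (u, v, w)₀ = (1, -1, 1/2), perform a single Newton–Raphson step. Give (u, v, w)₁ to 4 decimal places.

(0.9990, -1.0157, -0.0157)

At (1, -1, 1/2): F = (-1.580605, -0.5000, 1.0000).
Jacobian J = [[2·w, 5·w + 2·sin(v) - 3, 2·u + 5·v], [8·u, w, v], [0, -2, 2]].
At the point, J = [[1.0000, -2.182942, -3.0000], [8.0000, 0.5000, -1.0000], [0.0000, -2.0000, 2.0000]] (det J = 81.927072).
Solving J·Δ = −F gives Δ = (-0.0010, -0.0157, -0.5157).
Then the next iterate is (u, v, w)₁ = (0.9990, -1.0157, -0.0157).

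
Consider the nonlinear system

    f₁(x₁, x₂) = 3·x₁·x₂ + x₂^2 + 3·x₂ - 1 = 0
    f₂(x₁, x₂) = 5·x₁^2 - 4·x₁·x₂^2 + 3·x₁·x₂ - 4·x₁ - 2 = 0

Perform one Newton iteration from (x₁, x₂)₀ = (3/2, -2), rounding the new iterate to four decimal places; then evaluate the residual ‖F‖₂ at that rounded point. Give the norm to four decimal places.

At (3/2, -2): F = (-12.0000, -29.7500).
Jacobian J = [[3·x₂, 3·x₁ + 2·x₂ + 3], [10·x₁ - 4·x₂^2 + 3·x₂ - 4, -8·x₁·x₂ + 3·x₁]].
At the point, J = [[-6.0000, 3.5000], [-11.0000, 28.5000]] (det J = -132.5000).
Solving J·Δ = −F gives Δ = (-1.7953, 0.3509).
Then the next iterate is (x₁, x₂)₁ = (-0.2953, -1.6491).
Re-evaluating at (-0.2953, -1.6491): F = (-1.766831, 4.290458), so ‖F‖₂ = 4.6400.

4.6400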